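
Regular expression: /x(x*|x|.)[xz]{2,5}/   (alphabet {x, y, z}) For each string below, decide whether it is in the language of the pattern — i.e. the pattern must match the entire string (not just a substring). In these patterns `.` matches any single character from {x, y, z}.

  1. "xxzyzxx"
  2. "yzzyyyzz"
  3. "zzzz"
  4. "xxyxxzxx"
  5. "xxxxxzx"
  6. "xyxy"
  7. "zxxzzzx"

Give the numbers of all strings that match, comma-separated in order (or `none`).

5

1. "xxzyzxx" → no match
2. "yzzyyyzz" → no match — must start with "x"
3. "zzzz" → no match — must start with "x"
4. "xxyxxzxx" → no match
5. "xxxxxzx" → match
6. "xyxy" → no match
7. "zxxzzzx" → no match — must start with "x"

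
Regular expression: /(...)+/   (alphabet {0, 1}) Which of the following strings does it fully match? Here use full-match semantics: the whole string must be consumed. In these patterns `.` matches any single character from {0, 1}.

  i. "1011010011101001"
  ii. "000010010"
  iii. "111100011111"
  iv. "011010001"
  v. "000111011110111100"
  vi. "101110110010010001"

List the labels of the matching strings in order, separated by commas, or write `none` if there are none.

i → no match
ii → match
iii → match
iv → match
v → match
vi → match

ii, iii, iv, v, vi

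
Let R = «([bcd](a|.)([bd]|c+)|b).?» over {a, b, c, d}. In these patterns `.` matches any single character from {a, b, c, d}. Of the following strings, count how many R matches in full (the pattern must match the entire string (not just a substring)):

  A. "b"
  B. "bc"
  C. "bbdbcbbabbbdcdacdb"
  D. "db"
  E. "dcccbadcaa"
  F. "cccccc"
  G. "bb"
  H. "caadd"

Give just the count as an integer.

4

A → match
B → match
C → no match
D → no match
E → no match
F → match
G → match
H → no match
Total matched: 4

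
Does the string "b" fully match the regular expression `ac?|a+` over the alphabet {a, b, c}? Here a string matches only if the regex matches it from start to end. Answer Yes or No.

Every match must start with "a", but "b" does not.

No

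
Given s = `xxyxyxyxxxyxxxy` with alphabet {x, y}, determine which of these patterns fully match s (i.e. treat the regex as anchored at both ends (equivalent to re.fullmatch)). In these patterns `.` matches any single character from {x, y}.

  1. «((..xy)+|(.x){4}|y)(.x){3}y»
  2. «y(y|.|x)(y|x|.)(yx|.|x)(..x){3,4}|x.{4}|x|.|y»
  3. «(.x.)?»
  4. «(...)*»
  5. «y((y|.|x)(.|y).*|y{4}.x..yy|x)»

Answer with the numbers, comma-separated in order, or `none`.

1 → match
2 → no match
3 → no match
4 → match
5 → no match — must start with `y`

1, 4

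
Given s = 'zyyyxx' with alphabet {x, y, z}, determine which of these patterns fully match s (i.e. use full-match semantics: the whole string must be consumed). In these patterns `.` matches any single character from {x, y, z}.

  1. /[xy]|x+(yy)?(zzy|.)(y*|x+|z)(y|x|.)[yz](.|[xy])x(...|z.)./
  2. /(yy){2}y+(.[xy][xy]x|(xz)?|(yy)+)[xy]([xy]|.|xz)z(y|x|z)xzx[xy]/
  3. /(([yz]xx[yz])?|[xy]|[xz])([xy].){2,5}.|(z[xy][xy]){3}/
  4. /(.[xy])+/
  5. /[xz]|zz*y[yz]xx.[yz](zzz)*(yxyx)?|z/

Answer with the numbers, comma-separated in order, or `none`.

3, 4

1 → no match
2 → no match — must start with 'yy'
3 → match
4 → match
5 → no match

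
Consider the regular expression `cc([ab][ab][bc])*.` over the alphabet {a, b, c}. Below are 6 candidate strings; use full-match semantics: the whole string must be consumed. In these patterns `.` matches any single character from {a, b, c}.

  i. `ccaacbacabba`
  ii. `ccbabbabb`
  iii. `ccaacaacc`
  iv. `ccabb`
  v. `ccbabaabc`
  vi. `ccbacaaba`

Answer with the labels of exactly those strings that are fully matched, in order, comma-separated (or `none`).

i. `ccaacbacabba` → match
ii. `ccbabbabb` → match
iii. `ccaacaacc` → match
iv. `ccabb` → no match
v. `ccbabaabc` → match
vi. `ccbacaaba` → match

i, ii, iii, v, vi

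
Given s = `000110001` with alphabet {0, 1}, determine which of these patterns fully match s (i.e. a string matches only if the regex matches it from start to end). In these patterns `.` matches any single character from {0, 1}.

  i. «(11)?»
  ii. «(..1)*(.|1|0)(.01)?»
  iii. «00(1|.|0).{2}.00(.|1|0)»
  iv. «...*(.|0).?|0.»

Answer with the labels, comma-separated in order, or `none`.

iii, iv

i → no match
ii → no match
iii → match
iv → match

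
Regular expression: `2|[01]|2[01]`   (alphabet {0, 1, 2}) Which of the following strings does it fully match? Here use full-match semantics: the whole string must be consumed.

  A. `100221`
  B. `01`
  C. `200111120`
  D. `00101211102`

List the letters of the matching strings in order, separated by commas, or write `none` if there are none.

A. `100221` → no match
B. `01` → no match
C. `200111120` → no match
D. `00101211102` → no match

none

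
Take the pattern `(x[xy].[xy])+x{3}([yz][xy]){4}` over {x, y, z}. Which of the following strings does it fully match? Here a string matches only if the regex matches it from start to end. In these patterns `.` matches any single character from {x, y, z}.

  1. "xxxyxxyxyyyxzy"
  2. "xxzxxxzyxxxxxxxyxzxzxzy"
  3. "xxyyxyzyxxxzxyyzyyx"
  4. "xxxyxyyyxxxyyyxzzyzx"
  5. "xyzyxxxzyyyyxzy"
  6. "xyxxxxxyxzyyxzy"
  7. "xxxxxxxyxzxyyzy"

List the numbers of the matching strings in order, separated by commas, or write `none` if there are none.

2, 3, 5, 6, 7

1 → no match
2 → match
3 → match
4 → no match
5 → match
6 → match
7 → match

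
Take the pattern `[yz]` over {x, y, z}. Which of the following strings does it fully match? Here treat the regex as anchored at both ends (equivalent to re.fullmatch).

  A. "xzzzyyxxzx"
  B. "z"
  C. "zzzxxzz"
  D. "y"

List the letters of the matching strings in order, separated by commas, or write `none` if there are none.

A → no match
B → match
C → no match
D → match

B, D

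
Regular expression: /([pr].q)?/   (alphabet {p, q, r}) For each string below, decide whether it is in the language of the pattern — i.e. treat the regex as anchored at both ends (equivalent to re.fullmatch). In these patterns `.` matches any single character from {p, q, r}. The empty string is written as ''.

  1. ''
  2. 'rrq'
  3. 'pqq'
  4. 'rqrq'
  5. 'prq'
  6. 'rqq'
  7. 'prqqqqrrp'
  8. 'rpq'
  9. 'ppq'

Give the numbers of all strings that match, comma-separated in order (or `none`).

1, 2, 3, 5, 6, 8, 9

1 → match
2 → match
3 → match
4 → no match
5 → match
6 → match
7 → no match
8 → match
9 → match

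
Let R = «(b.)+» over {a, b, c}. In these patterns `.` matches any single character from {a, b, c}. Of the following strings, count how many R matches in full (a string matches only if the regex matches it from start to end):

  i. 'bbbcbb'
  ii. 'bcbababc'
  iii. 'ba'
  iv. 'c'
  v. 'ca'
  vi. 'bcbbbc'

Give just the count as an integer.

4

i → match
ii → match
iii → match
iv → no match — must start with 'b'
v → no match — must start with 'b'
vi → match
Total matched: 4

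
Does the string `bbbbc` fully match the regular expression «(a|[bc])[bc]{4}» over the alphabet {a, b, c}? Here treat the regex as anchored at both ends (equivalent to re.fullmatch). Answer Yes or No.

Yes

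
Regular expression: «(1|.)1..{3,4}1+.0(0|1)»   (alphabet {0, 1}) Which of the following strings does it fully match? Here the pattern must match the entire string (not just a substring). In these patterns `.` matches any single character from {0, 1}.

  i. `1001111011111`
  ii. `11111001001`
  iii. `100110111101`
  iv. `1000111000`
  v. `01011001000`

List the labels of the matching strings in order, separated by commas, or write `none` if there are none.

i → no match
ii → match
iii → no match
iv → no match
v → match

ii, v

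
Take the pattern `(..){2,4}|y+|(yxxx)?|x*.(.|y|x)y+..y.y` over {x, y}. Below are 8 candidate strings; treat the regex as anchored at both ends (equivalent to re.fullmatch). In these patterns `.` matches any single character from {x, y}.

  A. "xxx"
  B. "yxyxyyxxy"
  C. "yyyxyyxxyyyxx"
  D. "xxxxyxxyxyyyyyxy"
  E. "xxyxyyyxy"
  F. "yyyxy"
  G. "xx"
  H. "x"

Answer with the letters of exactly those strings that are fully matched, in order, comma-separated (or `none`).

none

A → no match
B → no match
C → no match
D → no match
E → no match
F → no match
G → no match
H → no match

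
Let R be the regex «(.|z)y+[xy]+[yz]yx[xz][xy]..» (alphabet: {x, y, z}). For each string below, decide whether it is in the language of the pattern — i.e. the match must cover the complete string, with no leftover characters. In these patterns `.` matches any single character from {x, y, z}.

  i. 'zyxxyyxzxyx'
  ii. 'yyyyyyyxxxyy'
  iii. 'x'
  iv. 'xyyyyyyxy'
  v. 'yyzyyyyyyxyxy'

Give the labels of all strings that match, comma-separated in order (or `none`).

i, ii

i → match
ii → match
iii → no match
iv → no match
v → no match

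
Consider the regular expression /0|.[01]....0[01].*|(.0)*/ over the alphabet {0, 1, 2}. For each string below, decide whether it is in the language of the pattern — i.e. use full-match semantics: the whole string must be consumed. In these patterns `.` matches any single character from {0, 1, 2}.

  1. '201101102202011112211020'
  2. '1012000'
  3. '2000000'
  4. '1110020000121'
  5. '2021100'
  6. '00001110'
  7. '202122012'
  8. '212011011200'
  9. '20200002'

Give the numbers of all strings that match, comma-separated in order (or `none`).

4, 7, 8

1 → no match
2 → no match
3 → no match
4 → match
5 → no match
6 → no match
7 → match
8 → match
9 → no match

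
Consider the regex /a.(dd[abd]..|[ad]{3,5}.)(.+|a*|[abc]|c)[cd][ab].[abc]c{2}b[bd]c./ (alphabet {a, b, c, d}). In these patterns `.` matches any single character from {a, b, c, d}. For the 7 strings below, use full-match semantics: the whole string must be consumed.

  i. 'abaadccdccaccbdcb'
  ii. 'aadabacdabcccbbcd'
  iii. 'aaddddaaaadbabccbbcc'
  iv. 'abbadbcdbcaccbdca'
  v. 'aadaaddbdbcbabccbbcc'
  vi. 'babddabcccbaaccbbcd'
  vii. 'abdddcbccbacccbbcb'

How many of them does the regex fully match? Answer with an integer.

i → no match
ii → no match
iii → match
iv → no match
v → match
vi → no match — must start with 'a'
vii → match
Total matched: 3

3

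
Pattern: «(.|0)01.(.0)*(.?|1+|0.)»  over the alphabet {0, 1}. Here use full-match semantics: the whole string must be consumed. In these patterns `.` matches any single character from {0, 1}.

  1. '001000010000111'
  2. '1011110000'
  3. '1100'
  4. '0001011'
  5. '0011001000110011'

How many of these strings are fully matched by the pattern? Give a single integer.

0

1 → no match
2 → no match
3 → no match
4 → no match
5 → no match
Total matched: 0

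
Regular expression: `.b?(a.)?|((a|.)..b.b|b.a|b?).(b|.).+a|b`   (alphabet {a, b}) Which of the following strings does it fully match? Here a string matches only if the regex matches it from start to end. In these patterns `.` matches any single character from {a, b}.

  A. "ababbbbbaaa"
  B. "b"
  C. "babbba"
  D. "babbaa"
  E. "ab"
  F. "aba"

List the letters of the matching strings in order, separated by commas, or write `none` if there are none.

A, B, C, D, E

A → match
B → match
C → match
D → match
E → match
F → no match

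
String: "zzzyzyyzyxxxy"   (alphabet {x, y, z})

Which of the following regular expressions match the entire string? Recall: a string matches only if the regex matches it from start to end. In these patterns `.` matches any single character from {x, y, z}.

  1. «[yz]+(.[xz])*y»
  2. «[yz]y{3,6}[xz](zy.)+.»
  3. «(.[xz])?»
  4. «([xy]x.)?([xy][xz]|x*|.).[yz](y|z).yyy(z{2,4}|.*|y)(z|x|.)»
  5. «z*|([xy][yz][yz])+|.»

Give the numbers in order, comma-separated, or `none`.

1

1 → match
2 → no match
3 → no match
4 → no match
5 → no match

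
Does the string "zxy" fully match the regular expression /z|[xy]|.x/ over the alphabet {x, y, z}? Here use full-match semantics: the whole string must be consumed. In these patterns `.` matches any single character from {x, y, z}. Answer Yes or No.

No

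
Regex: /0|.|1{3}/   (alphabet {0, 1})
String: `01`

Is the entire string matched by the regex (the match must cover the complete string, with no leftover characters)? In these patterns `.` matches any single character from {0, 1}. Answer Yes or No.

No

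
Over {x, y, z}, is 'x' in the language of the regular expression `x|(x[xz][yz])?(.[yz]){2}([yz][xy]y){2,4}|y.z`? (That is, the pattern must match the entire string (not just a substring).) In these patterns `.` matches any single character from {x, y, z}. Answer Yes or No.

Yes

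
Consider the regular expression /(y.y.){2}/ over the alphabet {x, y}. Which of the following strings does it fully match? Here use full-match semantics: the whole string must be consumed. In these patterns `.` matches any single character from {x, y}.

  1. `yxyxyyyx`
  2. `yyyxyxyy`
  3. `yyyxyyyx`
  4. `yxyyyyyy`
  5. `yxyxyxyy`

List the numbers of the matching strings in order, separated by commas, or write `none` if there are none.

1 → match
2 → match
3 → match
4 → match
5 → match

1, 2, 3, 4, 5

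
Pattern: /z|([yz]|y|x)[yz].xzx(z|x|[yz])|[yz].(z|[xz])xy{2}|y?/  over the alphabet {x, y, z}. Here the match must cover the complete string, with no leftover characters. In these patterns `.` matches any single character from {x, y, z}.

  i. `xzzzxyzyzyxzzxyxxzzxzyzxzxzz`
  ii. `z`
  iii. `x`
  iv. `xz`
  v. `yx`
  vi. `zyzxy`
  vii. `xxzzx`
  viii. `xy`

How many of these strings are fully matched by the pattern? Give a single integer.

1

i → no match
ii → match
iii → no match
iv → no match
v → no match
vi → no match
vii → no match
viii → no match
Total matched: 1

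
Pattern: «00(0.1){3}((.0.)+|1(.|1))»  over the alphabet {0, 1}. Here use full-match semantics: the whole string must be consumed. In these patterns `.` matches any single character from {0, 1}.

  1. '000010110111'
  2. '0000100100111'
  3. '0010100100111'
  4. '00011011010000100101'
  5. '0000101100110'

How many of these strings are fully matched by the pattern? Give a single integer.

1. '000010110111' → no match
2 → match
3 → no match — must start with '000'
4 → no match
5 → match
Total matched: 2

2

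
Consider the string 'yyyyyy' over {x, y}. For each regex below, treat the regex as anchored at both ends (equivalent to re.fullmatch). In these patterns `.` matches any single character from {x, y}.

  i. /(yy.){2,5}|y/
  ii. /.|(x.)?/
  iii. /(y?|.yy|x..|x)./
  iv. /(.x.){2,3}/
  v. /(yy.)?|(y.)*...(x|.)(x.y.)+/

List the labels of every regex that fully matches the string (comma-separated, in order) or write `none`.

i → match
ii → no match
iii → no match
iv → no match
v → no match

i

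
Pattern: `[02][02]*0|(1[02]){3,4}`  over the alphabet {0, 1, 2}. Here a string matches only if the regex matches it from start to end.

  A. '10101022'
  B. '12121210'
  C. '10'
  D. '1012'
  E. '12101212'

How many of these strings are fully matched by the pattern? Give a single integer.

2

A → no match
B → match
C → no match
D → no match
E → match
Total matched: 2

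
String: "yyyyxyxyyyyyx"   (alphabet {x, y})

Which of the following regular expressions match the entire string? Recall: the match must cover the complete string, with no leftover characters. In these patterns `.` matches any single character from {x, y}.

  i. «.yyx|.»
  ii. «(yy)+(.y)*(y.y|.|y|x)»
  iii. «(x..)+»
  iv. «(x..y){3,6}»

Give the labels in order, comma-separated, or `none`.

ii

i → no match
ii → match
iii → no match — must start with "x"
iv → no match — must start with "x"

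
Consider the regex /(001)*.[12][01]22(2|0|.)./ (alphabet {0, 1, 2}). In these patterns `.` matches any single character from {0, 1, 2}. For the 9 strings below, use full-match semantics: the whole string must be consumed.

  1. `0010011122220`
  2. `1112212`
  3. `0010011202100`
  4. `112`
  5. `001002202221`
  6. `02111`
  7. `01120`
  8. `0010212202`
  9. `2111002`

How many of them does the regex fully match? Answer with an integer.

2

1 → no match
2. `1112212` → match
3 → no match
4. `112` → no match
5. `001002202221` → no match
6. `02111` → no match
7. `01120` → no match
8. `0010212202` → match
9. `2111002` → no match
Total matched: 2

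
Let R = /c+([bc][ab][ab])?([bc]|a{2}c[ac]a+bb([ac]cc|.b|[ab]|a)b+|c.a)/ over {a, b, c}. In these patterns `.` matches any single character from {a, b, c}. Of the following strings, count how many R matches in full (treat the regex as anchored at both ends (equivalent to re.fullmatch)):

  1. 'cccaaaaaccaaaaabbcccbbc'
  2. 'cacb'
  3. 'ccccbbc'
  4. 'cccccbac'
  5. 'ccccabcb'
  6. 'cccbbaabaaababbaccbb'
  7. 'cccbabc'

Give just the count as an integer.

3

1 → no match
2 → no match
3 → match
4 → match
5 → no match
6 → no match
7 → match
Total matched: 3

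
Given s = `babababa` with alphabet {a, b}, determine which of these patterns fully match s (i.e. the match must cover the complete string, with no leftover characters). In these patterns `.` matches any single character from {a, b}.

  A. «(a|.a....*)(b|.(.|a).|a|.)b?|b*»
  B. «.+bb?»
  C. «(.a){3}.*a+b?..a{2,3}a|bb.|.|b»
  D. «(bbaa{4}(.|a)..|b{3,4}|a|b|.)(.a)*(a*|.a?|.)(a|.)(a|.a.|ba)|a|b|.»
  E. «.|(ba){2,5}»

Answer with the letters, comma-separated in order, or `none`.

A → match
B → no match
C → no match
D → no match
E → match

A, E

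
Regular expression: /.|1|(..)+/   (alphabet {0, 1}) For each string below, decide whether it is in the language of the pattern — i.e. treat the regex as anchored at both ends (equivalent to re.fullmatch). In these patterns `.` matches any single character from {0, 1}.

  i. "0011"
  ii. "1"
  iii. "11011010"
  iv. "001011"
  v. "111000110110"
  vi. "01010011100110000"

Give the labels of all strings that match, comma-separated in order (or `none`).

i, ii, iii, iv, v

i → match
ii → match
iii → match
iv → match
v → match
vi → no match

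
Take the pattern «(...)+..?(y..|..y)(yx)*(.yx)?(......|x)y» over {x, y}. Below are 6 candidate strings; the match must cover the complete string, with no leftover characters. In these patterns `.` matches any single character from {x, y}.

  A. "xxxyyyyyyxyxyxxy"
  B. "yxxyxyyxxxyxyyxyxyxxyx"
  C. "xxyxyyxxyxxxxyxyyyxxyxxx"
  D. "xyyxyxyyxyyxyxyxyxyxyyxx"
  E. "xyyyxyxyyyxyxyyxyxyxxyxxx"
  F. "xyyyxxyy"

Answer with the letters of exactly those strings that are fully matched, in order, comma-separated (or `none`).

A → match
B → no match — must end with "y"
C → no match — must end with "y"
D → no match — must end with "y"
E → no match — must end with "y"
F → no match

A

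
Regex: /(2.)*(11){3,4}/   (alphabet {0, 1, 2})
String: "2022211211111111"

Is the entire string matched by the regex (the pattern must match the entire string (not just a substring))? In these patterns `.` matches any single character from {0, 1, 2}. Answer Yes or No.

No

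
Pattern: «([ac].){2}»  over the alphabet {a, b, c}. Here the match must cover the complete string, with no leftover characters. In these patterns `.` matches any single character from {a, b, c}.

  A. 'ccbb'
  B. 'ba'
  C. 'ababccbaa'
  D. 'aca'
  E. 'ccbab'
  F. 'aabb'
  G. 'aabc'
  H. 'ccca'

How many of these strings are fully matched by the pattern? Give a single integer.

1

A → no match
B → no match
C → no match
D → no match
E → no match
F → no match
G → no match
H → match
Total matched: 1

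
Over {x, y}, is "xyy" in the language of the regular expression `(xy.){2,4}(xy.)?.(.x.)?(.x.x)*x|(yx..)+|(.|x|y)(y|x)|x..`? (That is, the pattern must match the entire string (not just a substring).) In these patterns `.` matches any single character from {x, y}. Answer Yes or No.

Yes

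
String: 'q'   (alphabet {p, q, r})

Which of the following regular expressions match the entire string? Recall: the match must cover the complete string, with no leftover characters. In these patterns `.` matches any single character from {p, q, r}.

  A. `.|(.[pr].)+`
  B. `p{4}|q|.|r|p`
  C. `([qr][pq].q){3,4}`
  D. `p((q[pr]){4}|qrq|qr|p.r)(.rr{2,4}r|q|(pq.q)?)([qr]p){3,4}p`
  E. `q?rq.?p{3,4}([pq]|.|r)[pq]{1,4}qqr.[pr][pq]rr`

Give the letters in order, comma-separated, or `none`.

A, B

A → match
B → match
C → no match
D → no match — must start with 'p'
E → no match — must end with 'rr'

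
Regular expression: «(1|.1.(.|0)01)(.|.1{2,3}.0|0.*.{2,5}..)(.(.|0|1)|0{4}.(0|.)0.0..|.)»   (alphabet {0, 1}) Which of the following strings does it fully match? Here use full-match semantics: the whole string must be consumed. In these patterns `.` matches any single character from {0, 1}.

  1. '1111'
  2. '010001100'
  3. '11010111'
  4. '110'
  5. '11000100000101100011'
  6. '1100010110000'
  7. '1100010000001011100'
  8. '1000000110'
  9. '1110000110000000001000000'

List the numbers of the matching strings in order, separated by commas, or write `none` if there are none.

1 → match
2 → match
3 → match
4 → match
5 → match
6 → match
7 → match
8 → match
9 → no match

1, 2, 3, 4, 5, 6, 7, 8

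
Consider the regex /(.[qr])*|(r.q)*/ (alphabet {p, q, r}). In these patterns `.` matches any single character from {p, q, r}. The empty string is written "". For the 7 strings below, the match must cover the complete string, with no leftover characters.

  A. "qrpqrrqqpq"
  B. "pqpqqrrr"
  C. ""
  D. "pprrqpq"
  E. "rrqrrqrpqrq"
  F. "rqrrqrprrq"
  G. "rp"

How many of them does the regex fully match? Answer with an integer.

4

A. "qrpqrrqqpq" → match
B. "pqpqqrrr" → match
C. "" → match
D. "pprrqpq" → no match
E. "rrqrrqrpqrq" → no match
F. "rqrrqrprrq" → match
G. "rp" → no match
Total matched: 4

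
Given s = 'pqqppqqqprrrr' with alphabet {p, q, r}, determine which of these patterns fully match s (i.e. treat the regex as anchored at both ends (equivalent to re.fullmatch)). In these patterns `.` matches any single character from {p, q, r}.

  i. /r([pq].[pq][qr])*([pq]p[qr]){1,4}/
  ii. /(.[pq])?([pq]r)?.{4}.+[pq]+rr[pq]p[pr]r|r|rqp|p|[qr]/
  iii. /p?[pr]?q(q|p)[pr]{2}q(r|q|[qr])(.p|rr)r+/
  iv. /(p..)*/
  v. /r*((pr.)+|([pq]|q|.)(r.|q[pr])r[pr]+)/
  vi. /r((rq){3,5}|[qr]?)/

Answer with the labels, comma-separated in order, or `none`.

iii

i → no match — must start with 'r'
ii → no match
iii → match
iv → no match
v → no match
vi → no match — must start with 'r'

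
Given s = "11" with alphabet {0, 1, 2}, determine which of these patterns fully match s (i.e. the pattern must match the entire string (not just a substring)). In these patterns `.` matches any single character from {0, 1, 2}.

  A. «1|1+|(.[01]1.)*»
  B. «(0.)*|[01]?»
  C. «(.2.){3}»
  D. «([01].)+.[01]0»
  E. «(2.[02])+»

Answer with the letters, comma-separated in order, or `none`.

A

A → match
B → no match
C → no match
D → no match — must end with "0"
E → no match — must start with "2"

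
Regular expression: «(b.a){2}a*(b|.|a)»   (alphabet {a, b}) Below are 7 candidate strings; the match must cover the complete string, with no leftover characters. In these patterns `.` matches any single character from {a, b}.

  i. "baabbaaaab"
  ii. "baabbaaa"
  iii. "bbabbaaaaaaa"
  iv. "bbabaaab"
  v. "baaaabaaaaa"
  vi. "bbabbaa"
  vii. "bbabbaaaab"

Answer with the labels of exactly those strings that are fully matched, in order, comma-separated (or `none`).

i. "baabbaaaab" → match
ii. "baabbaaa" → match
iii. "bbabbaaaaaaa" → match
iv. "bbabaaab" → match
v. "baaaabaaaaa" → no match
vi. "bbabbaa" → match
vii. "bbabbaaaab" → match

i, ii, iii, iv, vi, vii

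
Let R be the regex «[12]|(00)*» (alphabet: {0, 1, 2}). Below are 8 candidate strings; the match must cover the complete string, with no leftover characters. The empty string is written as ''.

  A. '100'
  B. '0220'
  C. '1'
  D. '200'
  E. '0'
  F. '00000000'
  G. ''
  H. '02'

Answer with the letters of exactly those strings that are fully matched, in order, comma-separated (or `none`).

A. '100' → no match
B. '0220' → no match
C. '1' → match
D. '200' → no match
E. '0' → no match
F. '00000000' → match
G. '' → match
H. '02' → no match

C, F, G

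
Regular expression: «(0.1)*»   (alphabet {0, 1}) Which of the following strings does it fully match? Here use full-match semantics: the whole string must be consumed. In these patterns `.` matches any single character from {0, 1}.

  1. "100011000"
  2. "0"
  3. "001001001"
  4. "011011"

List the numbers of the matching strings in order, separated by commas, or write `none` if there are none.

1. "100011000" → no match
2. "0" → no match
3. "001001001" → match
4. "011011" → match

3, 4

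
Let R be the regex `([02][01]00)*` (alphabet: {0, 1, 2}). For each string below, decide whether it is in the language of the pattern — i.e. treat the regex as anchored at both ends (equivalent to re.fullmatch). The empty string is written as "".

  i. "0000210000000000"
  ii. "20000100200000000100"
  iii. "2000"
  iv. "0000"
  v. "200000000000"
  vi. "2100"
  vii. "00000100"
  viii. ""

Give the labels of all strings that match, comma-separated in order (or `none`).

i, ii, iii, iv, v, vi, vii, viii

i → match
ii → match
iii → match
iv → match
v → match
vi → match
vii → match
viii → match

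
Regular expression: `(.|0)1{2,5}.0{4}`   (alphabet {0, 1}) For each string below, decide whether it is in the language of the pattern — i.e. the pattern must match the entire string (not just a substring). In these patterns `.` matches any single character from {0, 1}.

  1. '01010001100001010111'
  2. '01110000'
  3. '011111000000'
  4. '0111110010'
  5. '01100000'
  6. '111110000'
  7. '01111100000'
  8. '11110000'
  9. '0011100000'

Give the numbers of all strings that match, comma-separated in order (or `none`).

1 → no match — must end with '0'
2 → match
3 → no match
4 → no match
5 → match
6 → match
7 → match
8 → match
9 → no match

2, 5, 6, 7, 8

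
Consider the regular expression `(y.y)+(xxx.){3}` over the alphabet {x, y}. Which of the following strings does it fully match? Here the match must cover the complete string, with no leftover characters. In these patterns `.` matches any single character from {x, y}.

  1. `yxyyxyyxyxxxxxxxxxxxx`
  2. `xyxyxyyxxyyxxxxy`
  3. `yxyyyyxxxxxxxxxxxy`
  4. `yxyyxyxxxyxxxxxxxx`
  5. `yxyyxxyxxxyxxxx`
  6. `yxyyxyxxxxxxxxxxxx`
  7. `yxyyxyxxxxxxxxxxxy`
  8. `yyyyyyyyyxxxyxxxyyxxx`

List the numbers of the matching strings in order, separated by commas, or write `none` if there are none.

1, 3, 4, 6, 7

1 → match
2 → no match — must start with `y`
3 → match
4 → match
5 → no match
6 → match
7 → match
8 → no match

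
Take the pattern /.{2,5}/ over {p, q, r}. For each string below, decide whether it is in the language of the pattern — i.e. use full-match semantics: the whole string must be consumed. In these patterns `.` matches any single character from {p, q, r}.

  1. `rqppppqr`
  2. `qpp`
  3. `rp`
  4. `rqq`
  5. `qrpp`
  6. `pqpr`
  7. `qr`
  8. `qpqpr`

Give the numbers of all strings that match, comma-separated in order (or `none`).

1 → no match
2 → match
3 → match
4 → match
5 → match
6 → match
7 → match
8 → match

2, 3, 4, 5, 6, 7, 8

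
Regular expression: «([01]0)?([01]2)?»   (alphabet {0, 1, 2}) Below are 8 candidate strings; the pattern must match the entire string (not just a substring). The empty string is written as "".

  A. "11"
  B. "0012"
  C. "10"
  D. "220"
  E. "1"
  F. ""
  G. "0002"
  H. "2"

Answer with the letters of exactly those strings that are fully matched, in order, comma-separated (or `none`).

B, C, F, G

A → no match
B → match
C → match
D → no match
E → no match
F → match
G → match
H → no match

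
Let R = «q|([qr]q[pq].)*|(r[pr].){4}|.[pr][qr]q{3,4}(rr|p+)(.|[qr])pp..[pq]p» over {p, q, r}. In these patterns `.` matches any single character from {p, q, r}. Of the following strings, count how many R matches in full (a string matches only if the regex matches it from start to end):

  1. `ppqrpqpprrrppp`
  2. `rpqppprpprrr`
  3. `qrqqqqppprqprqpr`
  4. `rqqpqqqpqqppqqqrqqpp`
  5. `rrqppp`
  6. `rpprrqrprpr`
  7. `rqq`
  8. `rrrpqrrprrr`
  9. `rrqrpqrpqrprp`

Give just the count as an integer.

1 → no match
2 → no match
3 → no match
4 → match
5 → no match
6 → no match
7 → no match
8 → no match
9 → no match
Total matched: 1

1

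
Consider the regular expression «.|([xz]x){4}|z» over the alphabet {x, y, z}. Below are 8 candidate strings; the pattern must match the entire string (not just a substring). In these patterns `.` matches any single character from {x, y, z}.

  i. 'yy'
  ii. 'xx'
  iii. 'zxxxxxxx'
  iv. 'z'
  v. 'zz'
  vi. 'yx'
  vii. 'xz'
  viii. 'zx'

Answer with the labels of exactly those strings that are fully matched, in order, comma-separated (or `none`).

iii, iv

i → no match
ii → no match
iii → match
iv → match
v → no match
vi → no match
vii → no match
viii → no match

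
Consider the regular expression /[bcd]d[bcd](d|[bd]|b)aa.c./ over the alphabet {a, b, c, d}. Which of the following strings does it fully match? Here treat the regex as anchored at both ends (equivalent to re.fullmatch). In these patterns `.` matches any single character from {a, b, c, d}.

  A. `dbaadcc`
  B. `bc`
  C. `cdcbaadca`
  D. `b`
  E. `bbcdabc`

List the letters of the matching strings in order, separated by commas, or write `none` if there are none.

A → no match
B → no match
C → match
D → no match
E → no match

C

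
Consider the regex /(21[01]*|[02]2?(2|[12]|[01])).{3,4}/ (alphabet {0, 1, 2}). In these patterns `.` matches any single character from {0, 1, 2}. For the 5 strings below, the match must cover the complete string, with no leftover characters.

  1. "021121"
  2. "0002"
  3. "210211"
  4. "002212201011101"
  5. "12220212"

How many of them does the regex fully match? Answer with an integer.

2

1. "021121" → match
2. "0002" → no match
3. "210211" → match
4 → no match
5. "12220212" → no match
Total matched: 2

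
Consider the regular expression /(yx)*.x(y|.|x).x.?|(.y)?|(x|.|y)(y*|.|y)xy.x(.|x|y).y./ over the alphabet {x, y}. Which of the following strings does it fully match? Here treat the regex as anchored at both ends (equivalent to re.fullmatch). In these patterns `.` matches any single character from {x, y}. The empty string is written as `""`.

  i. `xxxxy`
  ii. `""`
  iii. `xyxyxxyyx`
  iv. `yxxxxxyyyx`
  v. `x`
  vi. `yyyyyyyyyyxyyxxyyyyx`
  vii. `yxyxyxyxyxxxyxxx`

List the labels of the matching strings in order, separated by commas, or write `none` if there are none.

i. `xxxxy` → no match
ii. `""` → match
iii. `xyxyxxyyx` → no match
iv. `yxxxxxyyyx` → no match
v. `x` → no match
vi → no match
vii → match

ii, vii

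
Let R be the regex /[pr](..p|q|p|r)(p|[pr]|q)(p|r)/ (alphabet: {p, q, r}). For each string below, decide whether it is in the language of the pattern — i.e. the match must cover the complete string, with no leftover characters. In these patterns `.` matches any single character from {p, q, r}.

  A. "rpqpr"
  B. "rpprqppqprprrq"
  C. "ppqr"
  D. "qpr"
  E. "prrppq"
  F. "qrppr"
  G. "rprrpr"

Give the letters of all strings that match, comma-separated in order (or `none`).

A → no match
B → no match
C → match
D → no match
E → no match
F → no match
G → no match

C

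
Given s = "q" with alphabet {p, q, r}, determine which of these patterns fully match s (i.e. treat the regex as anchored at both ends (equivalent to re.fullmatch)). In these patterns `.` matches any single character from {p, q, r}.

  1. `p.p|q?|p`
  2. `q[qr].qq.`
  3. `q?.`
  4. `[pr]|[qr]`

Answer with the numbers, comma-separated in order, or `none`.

1 → match
2 → no match
3 → match
4 → match

1, 3, 4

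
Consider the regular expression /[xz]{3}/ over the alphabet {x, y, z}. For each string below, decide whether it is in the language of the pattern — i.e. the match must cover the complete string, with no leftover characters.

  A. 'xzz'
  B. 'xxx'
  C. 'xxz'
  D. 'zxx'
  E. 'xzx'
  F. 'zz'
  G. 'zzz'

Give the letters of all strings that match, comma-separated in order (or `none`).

A → match
B → match
C → match
D → match
E → match
F → no match
G → match

A, B, C, D, E, G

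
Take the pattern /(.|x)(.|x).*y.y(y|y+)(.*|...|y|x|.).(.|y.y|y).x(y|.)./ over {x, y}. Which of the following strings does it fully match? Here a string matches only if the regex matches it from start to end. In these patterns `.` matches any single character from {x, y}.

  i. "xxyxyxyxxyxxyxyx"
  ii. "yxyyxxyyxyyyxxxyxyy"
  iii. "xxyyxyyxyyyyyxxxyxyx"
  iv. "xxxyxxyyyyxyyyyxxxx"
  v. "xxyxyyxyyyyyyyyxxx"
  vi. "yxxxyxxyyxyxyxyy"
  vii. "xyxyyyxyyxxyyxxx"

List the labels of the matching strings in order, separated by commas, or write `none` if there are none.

ii, iii, iv, v, vii

i → no match
ii → match
iii → match
iv → match
v → match
vi → no match
vii → match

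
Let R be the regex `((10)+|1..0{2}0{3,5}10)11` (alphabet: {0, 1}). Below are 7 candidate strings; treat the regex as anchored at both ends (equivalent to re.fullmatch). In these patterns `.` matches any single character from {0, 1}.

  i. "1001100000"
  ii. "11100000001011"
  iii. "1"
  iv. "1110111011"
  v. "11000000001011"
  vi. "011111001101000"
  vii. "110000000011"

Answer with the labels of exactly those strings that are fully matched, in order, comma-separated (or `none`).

ii, v

i → no match — must end with "11"
ii → match
iii → no match — must end with "11"
iv → no match
v → match
vi → no match — must end with "11"
vii → no match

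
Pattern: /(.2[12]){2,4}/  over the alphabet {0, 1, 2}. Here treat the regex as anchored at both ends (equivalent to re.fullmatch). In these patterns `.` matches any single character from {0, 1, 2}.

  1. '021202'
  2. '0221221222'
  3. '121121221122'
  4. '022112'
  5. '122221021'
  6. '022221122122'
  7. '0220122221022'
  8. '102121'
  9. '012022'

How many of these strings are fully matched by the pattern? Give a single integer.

3

1. '021202' → no match
2. '0221221222' → no match
3. '121121221122' → match
4. '022112' → no match
5. '122221021' → match
6. '022221122122' → match
7 → no match
8. '102121' → no match
9. '012022' → no match
Total matched: 3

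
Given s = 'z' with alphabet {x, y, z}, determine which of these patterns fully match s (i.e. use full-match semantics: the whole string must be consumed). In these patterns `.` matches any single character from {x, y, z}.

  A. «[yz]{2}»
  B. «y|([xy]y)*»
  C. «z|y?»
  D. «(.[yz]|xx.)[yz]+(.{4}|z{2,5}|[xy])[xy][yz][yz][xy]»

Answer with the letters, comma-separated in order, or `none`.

A → no match
B → no match
C → match
D → no match

C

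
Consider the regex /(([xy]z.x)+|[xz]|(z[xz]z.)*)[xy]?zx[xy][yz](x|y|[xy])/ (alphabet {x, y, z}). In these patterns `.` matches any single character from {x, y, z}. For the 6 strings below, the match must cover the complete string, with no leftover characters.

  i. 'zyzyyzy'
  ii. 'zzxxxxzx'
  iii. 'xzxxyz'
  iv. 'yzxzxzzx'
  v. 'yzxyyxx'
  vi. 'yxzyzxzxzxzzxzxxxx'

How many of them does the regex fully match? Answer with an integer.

i → no match
ii → no match
iii → no match
iv → no match
v → no match
vi → no match
Total matched: 0

0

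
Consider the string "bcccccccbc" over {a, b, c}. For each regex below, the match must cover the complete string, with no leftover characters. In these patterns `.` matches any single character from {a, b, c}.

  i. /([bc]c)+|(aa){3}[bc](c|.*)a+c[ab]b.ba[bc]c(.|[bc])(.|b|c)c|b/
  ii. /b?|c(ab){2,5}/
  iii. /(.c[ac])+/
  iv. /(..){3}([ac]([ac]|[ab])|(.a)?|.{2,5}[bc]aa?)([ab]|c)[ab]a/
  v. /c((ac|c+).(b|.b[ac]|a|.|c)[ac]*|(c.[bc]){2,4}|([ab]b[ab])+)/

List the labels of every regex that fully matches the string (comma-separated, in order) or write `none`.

i → match
ii → no match
iii → no match
iv → no match — must end with "a"
v → no match — must start with "c"

i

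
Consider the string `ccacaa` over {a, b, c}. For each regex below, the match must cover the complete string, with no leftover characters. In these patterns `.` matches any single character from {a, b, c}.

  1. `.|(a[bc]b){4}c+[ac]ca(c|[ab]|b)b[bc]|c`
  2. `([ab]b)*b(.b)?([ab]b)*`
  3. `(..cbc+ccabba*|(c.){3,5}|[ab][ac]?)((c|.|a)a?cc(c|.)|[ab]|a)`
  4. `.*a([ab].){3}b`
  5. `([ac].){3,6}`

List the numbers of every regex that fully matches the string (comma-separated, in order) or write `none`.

1 → no match
2 → no match
3 → no match
4 → no match — must end with `b`
5 → match

5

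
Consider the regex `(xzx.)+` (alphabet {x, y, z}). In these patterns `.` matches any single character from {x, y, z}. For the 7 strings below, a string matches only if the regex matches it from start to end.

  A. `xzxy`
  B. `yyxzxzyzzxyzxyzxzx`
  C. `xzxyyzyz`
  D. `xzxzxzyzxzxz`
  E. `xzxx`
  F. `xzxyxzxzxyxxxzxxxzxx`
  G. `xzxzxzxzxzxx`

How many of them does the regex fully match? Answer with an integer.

A. `xzxy` → match
B → no match — must start with `xzx`
C. `xzxyyzyz` → no match
D. `xzxzxzyzxzxz` → no match
E. `xzxx` → match
F → no match
G. `xzxzxzxzxzxx` → match
Total matched: 3

3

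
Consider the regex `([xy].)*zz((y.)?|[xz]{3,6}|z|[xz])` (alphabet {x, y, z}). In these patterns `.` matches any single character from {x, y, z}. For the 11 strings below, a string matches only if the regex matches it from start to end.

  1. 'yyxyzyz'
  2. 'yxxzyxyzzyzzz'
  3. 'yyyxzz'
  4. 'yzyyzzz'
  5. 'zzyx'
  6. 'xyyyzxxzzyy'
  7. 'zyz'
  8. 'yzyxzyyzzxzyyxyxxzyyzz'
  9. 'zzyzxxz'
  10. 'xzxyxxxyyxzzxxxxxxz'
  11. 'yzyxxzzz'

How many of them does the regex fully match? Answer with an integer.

1 → no match
2 → no match
3 → match
4 → match
5 → match
6 → no match
7 → no match
8 → no match
9 → no match
10 → no match
11 → match
Total matched: 4

4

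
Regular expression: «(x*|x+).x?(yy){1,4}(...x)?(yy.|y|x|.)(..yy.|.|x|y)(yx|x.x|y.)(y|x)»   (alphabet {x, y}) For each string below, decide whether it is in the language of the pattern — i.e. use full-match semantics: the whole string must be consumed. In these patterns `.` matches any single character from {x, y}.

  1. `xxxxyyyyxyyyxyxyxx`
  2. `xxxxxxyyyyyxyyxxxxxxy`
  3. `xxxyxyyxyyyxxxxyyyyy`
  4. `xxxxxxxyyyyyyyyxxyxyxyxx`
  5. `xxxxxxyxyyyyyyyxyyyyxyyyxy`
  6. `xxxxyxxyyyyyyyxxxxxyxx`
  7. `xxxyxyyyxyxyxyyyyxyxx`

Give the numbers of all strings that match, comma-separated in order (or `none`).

1 → no match
2 → match
3 → no match
4 → match
5 → no match
6 → no match
7 → match

2, 4, 7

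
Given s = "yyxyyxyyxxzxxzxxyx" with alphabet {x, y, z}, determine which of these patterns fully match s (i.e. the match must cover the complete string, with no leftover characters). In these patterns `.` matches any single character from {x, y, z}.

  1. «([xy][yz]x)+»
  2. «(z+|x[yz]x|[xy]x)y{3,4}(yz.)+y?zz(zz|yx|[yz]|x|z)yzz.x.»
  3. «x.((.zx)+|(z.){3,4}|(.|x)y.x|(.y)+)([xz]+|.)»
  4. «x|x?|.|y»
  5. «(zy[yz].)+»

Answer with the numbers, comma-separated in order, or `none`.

1 → match
2 → no match
3 → no match — must start with "x"
4 → no match
5 → no match — must start with "zy"

1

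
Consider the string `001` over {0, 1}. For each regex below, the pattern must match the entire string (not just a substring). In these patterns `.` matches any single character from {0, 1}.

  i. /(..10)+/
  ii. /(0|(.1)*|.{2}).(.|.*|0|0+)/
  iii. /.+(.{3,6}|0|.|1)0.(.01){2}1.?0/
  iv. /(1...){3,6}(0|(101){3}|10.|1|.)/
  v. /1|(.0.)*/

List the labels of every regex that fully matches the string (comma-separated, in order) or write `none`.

i → no match — must end with `10`
ii → match
iii → no match — must end with `0`
iv → no match — must start with `1`
v → match

ii, v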